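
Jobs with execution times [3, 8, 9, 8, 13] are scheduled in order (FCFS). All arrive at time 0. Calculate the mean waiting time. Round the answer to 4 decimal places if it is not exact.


FCFS order (as given): [3, 8, 9, 8, 13]
Waiting times:
  Job 1: wait = 0
  Job 2: wait = 3
  Job 3: wait = 11
  Job 4: wait = 20
  Job 5: wait = 28
Sum of waiting times = 62
Average waiting time = 62/5 = 12.4

12.4


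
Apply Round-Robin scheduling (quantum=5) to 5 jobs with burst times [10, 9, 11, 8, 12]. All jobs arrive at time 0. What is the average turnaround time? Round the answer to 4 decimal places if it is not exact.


Time quantum = 5
Execution trace:
  J1 runs 5 units, time = 5
  J2 runs 5 units, time = 10
  J3 runs 5 units, time = 15
  J4 runs 5 units, time = 20
  J5 runs 5 units, time = 25
  J1 runs 5 units, time = 30
  J2 runs 4 units, time = 34
  J3 runs 5 units, time = 39
  J4 runs 3 units, time = 42
  J5 runs 5 units, time = 47
  J3 runs 1 units, time = 48
  J5 runs 2 units, time = 50
Finish times: [30, 34, 48, 42, 50]
Average turnaround = 204/5 = 40.8

40.8


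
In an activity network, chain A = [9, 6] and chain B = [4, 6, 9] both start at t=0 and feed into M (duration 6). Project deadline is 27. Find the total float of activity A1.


Forward pass: ES(A1) = sum of predecessors on chain A = 0
EF = ES + duration = 0 + 9 = 9
Backward pass: LF(M) = deadline = 27; LS(M) = 27 - 6 = 21
LF(A1) = LS(M) - sum(successors on chain A) = 21 - 6 = 15
LS = LF - duration = 15 - 9 = 6
Total float = LS - ES = 6 - 0 = 6

6


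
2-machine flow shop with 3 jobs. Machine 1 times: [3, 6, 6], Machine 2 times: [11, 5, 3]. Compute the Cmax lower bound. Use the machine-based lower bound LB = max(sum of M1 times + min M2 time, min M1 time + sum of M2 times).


LB1 = sum(M1 times) + min(M2 times) = 15 + 3 = 18
LB2 = min(M1 times) + sum(M2 times) = 3 + 19 = 22
Lower bound = max(LB1, LB2) = max(18, 22) = 22

22


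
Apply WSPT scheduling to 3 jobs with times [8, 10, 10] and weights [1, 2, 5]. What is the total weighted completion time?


Compute p/w ratios and sort ascending (WSPT): [(10, 5), (10, 2), (8, 1)]
Compute weighted completion times:
  Job (p=10,w=5): C=10, w*C=5*10=50
  Job (p=10,w=2): C=20, w*C=2*20=40
  Job (p=8,w=1): C=28, w*C=1*28=28
Total weighted completion time = 118

118


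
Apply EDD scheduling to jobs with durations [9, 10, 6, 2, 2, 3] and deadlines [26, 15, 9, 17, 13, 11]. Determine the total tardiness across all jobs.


Sort by due date (EDD order): [(6, 9), (3, 11), (2, 13), (10, 15), (2, 17), (9, 26)]
Compute completion times and tardiness:
  Job 1: p=6, d=9, C=6, tardiness=max(0,6-9)=0
  Job 2: p=3, d=11, C=9, tardiness=max(0,9-11)=0
  Job 3: p=2, d=13, C=11, tardiness=max(0,11-13)=0
  Job 4: p=10, d=15, C=21, tardiness=max(0,21-15)=6
  Job 5: p=2, d=17, C=23, tardiness=max(0,23-17)=6
  Job 6: p=9, d=26, C=32, tardiness=max(0,32-26)=6
Total tardiness = 18

18


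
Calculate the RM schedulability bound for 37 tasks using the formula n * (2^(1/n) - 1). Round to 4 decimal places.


Compute 2^(1/37) = 1.0189102844
Subtract 1: 1.0189102844 - 1 = 0.0189102844
Multiply by n: 37 * 0.0189102844 = 0.6996805228
Round to 4 dp: 0.6997

0.6997


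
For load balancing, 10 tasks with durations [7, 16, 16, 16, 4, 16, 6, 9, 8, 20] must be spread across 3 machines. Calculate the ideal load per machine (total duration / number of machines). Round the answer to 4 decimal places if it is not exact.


Total processing time = 7 + 16 + 16 + 16 + 4 + 16 + 6 + 9 + 8 + 20 = 118
Number of machines = 3
Ideal balanced load = 118 / 3 = 39.3333

39.3333


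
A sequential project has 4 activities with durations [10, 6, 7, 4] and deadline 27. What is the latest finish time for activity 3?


LF(activity 3) = deadline - sum of successor durations
Successors: activities 4 through 4 with durations [4]
Sum of successor durations = 4
LF = 27 - 4 = 23

23


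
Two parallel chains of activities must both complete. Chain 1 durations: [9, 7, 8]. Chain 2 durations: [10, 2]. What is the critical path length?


Path A total = 9 + 7 + 8 = 24
Path B total = 10 + 2 = 12
Critical path = longest path = max(24, 12) = 24

24


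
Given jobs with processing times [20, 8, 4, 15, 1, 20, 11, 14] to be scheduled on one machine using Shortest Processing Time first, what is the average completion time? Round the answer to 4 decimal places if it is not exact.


Sort jobs by processing time (SPT order): [1, 4, 8, 11, 14, 15, 20, 20]
Compute completion times sequentially:
  Job 1: processing = 1, completes at 1
  Job 2: processing = 4, completes at 5
  Job 3: processing = 8, completes at 13
  Job 4: processing = 11, completes at 24
  Job 5: processing = 14, completes at 38
  Job 6: processing = 15, completes at 53
  Job 7: processing = 20, completes at 73
  Job 8: processing = 20, completes at 93
Sum of completion times = 300
Average completion time = 300/8 = 37.5

37.5


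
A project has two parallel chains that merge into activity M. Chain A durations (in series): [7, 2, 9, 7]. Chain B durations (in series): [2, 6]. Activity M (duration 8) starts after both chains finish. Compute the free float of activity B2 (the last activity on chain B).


ES(B2) = sum of predecessors on chain B = 2
EF(B2) = ES + duration = 2 + 6 = 8
Successor of B2 is M. ES(M) = max(sum(A), sum(B)) = max(25, 8) = 25
Free float = ES(successor) - EF(current) = 25 - 8 = 17

17


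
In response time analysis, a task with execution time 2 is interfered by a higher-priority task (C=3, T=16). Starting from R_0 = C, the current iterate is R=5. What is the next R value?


R_next = C + ceil(R_prev / T_hp) * C_hp
ceil(5 / 16) = ceil(0.3125) = 1
Interference = 1 * 3 = 3
R_next = 2 + 3 = 5
R_next = R_prev, so the iteration has converged (response time = 5).

5


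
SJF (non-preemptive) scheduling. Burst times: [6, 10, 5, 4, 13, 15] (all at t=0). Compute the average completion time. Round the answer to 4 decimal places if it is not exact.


SJF order (ascending): [4, 5, 6, 10, 13, 15]
Completion times:
  Job 1: burst=4, C=4
  Job 2: burst=5, C=9
  Job 3: burst=6, C=15
  Job 4: burst=10, C=25
  Job 5: burst=13, C=38
  Job 6: burst=15, C=53
Average completion = 144/6 = 24.0

24.0


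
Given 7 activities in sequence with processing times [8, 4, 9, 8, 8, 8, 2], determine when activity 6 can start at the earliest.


Activity 6 starts after activities 1 through 5 complete.
Predecessor durations: [8, 4, 9, 8, 8]
ES = 8 + 4 + 9 + 8 + 8 = 37

37


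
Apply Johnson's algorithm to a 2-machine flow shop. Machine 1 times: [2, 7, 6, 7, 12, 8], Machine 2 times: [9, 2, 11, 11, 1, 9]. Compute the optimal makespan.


Apply Johnson's rule:
  Group 1 (a <= b): [(1, 2, 9), (3, 6, 11), (4, 7, 11), (6, 8, 9)]
  Group 2 (a > b): [(2, 7, 2), (5, 12, 1)]
Optimal job order: [1, 3, 4, 6, 2, 5]
Schedule:
  Job 1: M1 done at 2, M2 done at 11
  Job 3: M1 done at 8, M2 done at 22
  Job 4: M1 done at 15, M2 done at 33
  Job 6: M1 done at 23, M2 done at 42
  Job 2: M1 done at 30, M2 done at 44
  Job 5: M1 done at 42, M2 done at 45
Makespan = 45

45


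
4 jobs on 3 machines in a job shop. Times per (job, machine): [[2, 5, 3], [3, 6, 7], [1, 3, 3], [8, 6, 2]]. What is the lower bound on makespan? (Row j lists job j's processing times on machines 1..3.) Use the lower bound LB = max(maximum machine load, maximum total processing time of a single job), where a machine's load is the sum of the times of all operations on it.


Machine loads:
  Machine 1: 2 + 3 + 1 + 8 = 14
  Machine 2: 5 + 6 + 3 + 6 = 20
  Machine 3: 3 + 7 + 3 + 2 = 15
Max machine load = 20
Job totals:
  Job 1: 10
  Job 2: 16
  Job 3: 7
  Job 4: 16
Max job total = 16
Lower bound = max(20, 16) = 20

20


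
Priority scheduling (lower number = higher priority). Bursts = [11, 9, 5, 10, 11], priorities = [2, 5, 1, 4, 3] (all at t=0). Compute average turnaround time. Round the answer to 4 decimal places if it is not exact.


Sort by priority (ascending = highest first):
Order: [(1, 5), (2, 11), (3, 11), (4, 10), (5, 9)]
Completion times:
  Priority 1, burst=5, C=5
  Priority 2, burst=11, C=16
  Priority 3, burst=11, C=27
  Priority 4, burst=10, C=37
  Priority 5, burst=9, C=46
Average turnaround = 131/5 = 26.2

26.2


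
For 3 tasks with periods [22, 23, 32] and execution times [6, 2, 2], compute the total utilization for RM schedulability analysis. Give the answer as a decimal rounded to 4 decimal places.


Compute individual utilizations (exact fractions):
  Task 1: C/T = 6/22 = 3/11 (approx. 0.2727)
  Task 2: C/T = 2/23 (approx. 0.087)
  Task 3: C/T = 2/32 = 1/16 (approx. 0.0625)
Total utilization U = 3/11 + 2/23 + 1/16 = 1709/4048
Rounded to 4 decimal places: U = 0.4222
RM (Liu & Layland) bound for 3 tasks = 0.779763; compare with U = 1709/4048 (approx. 0.422184)
U <= bound, so schedulable by RM sufficient condition.

0.4222


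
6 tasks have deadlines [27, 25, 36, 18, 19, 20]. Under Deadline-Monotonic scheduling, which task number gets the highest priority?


Sort tasks by relative deadline (ascending):
  Task 4: deadline = 18
  Task 5: deadline = 19
  Task 6: deadline = 20
  Task 2: deadline = 25
  Task 1: deadline = 27
  Task 3: deadline = 36
Priority order (highest first): [4, 5, 6, 2, 1, 3]
Highest priority task = 4

4


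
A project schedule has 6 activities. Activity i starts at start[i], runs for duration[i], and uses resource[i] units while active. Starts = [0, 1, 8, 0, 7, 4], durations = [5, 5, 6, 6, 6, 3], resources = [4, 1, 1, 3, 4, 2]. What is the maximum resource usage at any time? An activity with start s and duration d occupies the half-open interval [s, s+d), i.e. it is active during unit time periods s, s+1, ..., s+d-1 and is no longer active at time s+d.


Each activity i is active on [start_i, start_i + duration_i).
Compute total resource usage per time slot:
  t=0: active resources = [4, 3], total = 7
  t=1: active resources = [4, 1, 3], total = 8
  t=2: active resources = [4, 1, 3], total = 8
  t=3: active resources = [4, 1, 3], total = 8
  t=4: active resources = [4, 1, 3, 2], total = 10
  t=5: active resources = [1, 3, 2], total = 6
  t=6: active resources = [2], total = 2
  t=7: active resources = [4], total = 4
  t=8: active resources = [1, 4], total = 5
  t=9: active resources = [1, 4], total = 5
  t=10: active resources = [1, 4], total = 5
  t=11: active resources = [1, 4], total = 5
  t=12: active resources = [1, 4], total = 5
  t=13: active resources = [1], total = 1
Peak resource demand = 10

10


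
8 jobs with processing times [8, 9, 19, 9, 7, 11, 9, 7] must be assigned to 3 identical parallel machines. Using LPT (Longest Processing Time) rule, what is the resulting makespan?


Sort jobs in decreasing order (LPT): [19, 11, 9, 9, 9, 8, 7, 7]
Assign each job to the least loaded machine:
  Machine 1: jobs [19, 7], load = 26
  Machine 2: jobs [11, 9, 7], load = 27
  Machine 3: jobs [9, 9, 8], load = 26
Makespan = max load = 27

27


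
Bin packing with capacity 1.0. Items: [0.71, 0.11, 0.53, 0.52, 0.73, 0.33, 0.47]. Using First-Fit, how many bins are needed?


Place items sequentially using First-Fit:
  Item 0.71 -> new Bin 1
  Item 0.11 -> Bin 1 (now 0.82)
  Item 0.53 -> new Bin 2
  Item 0.52 -> new Bin 3
  Item 0.73 -> new Bin 4
  Item 0.33 -> Bin 2 (now 0.86)
  Item 0.47 -> Bin 3 (now 0.99)
Total bins used = 4

4


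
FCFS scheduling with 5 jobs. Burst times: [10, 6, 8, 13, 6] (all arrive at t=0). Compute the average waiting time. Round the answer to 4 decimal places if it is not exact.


FCFS order (as given): [10, 6, 8, 13, 6]
Waiting times:
  Job 1: wait = 0
  Job 2: wait = 10
  Job 3: wait = 16
  Job 4: wait = 24
  Job 5: wait = 37
Sum of waiting times = 87
Average waiting time = 87/5 = 17.4

17.4


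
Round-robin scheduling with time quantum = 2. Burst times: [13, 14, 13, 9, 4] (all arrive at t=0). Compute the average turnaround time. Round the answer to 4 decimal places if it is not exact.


Time quantum = 2
Execution trace:
  J1 runs 2 units, time = 2
  J2 runs 2 units, time = 4
  J3 runs 2 units, time = 6
  J4 runs 2 units, time = 8
  J5 runs 2 units, time = 10
  J1 runs 2 units, time = 12
  J2 runs 2 units, time = 14
  J3 runs 2 units, time = 16
  J4 runs 2 units, time = 18
  J5 runs 2 units, time = 20
  J1 runs 2 units, time = 22
  J2 runs 2 units, time = 24
  J3 runs 2 units, time = 26
  J4 runs 2 units, time = 28
  J1 runs 2 units, time = 30
  J2 runs 2 units, time = 32
  J3 runs 2 units, time = 34
  J4 runs 2 units, time = 36
  J1 runs 2 units, time = 38
  J2 runs 2 units, time = 40
  J3 runs 2 units, time = 42
  J4 runs 1 units, time = 43
  J1 runs 2 units, time = 45
  J2 runs 2 units, time = 47
  J3 runs 2 units, time = 49
  J1 runs 1 units, time = 50
  J2 runs 2 units, time = 52
  J3 runs 1 units, time = 53
Finish times: [50, 52, 53, 43, 20]
Average turnaround = 218/5 = 43.6

43.6


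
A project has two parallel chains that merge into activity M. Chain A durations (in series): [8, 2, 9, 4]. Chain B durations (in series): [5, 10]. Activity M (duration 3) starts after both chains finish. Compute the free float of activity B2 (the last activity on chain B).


ES(B2) = sum of predecessors on chain B = 5
EF(B2) = ES + duration = 5 + 10 = 15
Successor of B2 is M. ES(M) = max(sum(A), sum(B)) = max(23, 15) = 23
Free float = ES(successor) - EF(current) = 23 - 15 = 8

8


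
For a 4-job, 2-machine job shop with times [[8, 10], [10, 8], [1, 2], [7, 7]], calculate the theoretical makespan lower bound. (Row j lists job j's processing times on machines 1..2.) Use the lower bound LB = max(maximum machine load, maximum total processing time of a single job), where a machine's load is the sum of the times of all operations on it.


Machine loads:
  Machine 1: 8 + 10 + 1 + 7 = 26
  Machine 2: 10 + 8 + 2 + 7 = 27
Max machine load = 27
Job totals:
  Job 1: 18
  Job 2: 18
  Job 3: 3
  Job 4: 14
Max job total = 18
Lower bound = max(27, 18) = 27

27


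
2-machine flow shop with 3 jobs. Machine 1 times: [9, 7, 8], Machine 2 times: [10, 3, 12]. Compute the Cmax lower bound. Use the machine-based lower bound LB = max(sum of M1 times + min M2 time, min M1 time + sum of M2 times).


LB1 = sum(M1 times) + min(M2 times) = 24 + 3 = 27
LB2 = min(M1 times) + sum(M2 times) = 7 + 25 = 32
Lower bound = max(LB1, LB2) = max(27, 32) = 32

32


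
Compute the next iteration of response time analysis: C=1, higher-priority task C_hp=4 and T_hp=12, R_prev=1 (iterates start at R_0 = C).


R_next = C + ceil(R_prev / T_hp) * C_hp
ceil(1 / 12) = ceil(0.0833) = 1
Interference = 1 * 4 = 4
R_next = 1 + 4 = 5

5


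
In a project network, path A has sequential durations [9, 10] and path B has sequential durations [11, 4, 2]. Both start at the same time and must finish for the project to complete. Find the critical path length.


Path A total = 9 + 10 = 19
Path B total = 11 + 4 + 2 = 17
Critical path = longest path = max(19, 17) = 19

19


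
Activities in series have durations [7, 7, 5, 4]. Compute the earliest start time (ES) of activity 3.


Activity 3 starts after activities 1 through 2 complete.
Predecessor durations: [7, 7]
ES = 7 + 7 = 14

14


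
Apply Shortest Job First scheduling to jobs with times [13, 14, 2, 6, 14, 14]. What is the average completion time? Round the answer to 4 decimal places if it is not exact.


SJF order (ascending): [2, 6, 13, 14, 14, 14]
Completion times:
  Job 1: burst=2, C=2
  Job 2: burst=6, C=8
  Job 3: burst=13, C=21
  Job 4: burst=14, C=35
  Job 5: burst=14, C=49
  Job 6: burst=14, C=63
Average completion = 178/6 = 29.6667

29.6667


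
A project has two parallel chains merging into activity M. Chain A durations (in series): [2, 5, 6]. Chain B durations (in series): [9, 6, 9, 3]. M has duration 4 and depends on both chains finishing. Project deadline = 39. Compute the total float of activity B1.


Forward pass: ES(B1) = sum of predecessors on chain B = 0
EF = ES + duration = 0 + 9 = 9
Backward pass: LF(M) = deadline = 39; LS(M) = 39 - 4 = 35
LF(B1) = LS(M) - sum(successors on chain B) = 35 - 18 = 17
LS = LF - duration = 17 - 9 = 8
Total float = LS - ES = 8 - 0 = 8

8


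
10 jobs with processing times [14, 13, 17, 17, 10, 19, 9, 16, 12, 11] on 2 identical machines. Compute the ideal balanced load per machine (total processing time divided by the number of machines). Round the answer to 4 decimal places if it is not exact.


Total processing time = 14 + 13 + 17 + 17 + 10 + 19 + 9 + 16 + 12 + 11 = 138
Number of machines = 2
Ideal balanced load = 138 / 2 = 69.0

69.0


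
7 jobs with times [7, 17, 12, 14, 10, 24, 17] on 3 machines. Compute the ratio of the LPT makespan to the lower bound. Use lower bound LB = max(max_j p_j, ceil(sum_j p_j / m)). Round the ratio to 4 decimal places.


LPT order: [24, 17, 17, 14, 12, 10, 7]
Machine loads after assignment: [34, 31, 36]
LPT makespan = 36
Lower bound = max(max_job, ceil(total/3)) = max(24, 34) = 34
Ratio = 36 / 34 = 1.0588

1.0588


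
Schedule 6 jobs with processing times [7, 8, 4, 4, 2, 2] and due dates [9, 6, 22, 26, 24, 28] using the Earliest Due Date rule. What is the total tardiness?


Sort by due date (EDD order): [(8, 6), (7, 9), (4, 22), (2, 24), (4, 26), (2, 28)]
Compute completion times and tardiness:
  Job 1: p=8, d=6, C=8, tardiness=max(0,8-6)=2
  Job 2: p=7, d=9, C=15, tardiness=max(0,15-9)=6
  Job 3: p=4, d=22, C=19, tardiness=max(0,19-22)=0
  Job 4: p=2, d=24, C=21, tardiness=max(0,21-24)=0
  Job 5: p=4, d=26, C=25, tardiness=max(0,25-26)=0
  Job 6: p=2, d=28, C=27, tardiness=max(0,27-28)=0
Total tardiness = 8

8


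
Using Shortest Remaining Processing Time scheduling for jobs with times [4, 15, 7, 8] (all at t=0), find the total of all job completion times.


Since all jobs arrive at t=0, SRPT equals SPT ordering.
SPT order: [4, 7, 8, 15]
Completion times:
  Job 1: p=4, C=4
  Job 2: p=7, C=11
  Job 3: p=8, C=19
  Job 4: p=15, C=34
Total completion time = 4 + 11 + 19 + 34 = 68

68


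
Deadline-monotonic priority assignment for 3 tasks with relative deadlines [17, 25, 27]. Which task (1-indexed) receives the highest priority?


Sort tasks by relative deadline (ascending):
  Task 1: deadline = 17
  Task 2: deadline = 25
  Task 3: deadline = 27
Priority order (highest first): [1, 2, 3]
Highest priority task = 1

1


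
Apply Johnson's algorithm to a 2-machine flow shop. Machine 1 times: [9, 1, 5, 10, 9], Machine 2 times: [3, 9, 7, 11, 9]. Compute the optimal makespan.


Apply Johnson's rule:
  Group 1 (a <= b): [(2, 1, 9), (3, 5, 7), (5, 9, 9), (4, 10, 11)]
  Group 2 (a > b): [(1, 9, 3)]
Optimal job order: [2, 3, 5, 4, 1]
Schedule:
  Job 2: M1 done at 1, M2 done at 10
  Job 3: M1 done at 6, M2 done at 17
  Job 5: M1 done at 15, M2 done at 26
  Job 4: M1 done at 25, M2 done at 37
  Job 1: M1 done at 34, M2 done at 40
Makespan = 40

40


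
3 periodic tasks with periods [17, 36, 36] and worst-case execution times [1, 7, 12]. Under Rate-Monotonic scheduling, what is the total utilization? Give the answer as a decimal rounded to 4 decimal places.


Compute individual utilizations (exact fractions):
  Task 1: C/T = 1/17 (approx. 0.0588)
  Task 2: C/T = 7/36 (approx. 0.1944)
  Task 3: C/T = 12/36 = 1/3 (approx. 0.3333)
Total utilization U = 1/17 + 7/36 + 1/3 = 359/612
Rounded to 4 decimal places: U = 0.5866
RM (Liu & Layland) bound for 3 tasks = 0.779763; compare with U = 359/612 (approx. 0.586601)
U <= bound, so schedulable by RM sufficient condition.

0.5866


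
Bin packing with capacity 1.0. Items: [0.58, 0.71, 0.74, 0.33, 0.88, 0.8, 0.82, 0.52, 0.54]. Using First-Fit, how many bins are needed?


Place items sequentially using First-Fit:
  Item 0.58 -> new Bin 1
  Item 0.71 -> new Bin 2
  Item 0.74 -> new Bin 3
  Item 0.33 -> Bin 1 (now 0.91)
  Item 0.88 -> new Bin 4
  Item 0.8 -> new Bin 5
  Item 0.82 -> new Bin 6
  Item 0.52 -> new Bin 7
  Item 0.54 -> new Bin 8
Total bins used = 8

8


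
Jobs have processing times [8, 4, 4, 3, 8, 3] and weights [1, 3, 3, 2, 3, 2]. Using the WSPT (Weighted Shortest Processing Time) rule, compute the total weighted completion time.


Compute p/w ratios and sort ascending (WSPT): [(4, 3), (4, 3), (3, 2), (3, 2), (8, 3), (8, 1)]
Compute weighted completion times:
  Job (p=4,w=3): C=4, w*C=3*4=12
  Job (p=4,w=3): C=8, w*C=3*8=24
  Job (p=3,w=2): C=11, w*C=2*11=22
  Job (p=3,w=2): C=14, w*C=2*14=28
  Job (p=8,w=3): C=22, w*C=3*22=66
  Job (p=8,w=1): C=30, w*C=1*30=30
Total weighted completion time = 182

182


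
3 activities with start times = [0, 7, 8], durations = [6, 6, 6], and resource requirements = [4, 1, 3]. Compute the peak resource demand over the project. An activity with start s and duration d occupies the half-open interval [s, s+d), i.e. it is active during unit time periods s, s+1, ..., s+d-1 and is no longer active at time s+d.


Each activity i is active on [start_i, start_i + duration_i).
Compute total resource usage per time slot:
  t=0: active resources = [4], total = 4
  t=1: active resources = [4], total = 4
  t=2: active resources = [4], total = 4
  t=3: active resources = [4], total = 4
  t=4: active resources = [4], total = 4
  t=5: active resources = [4], total = 4
  t=6: active resources = [], total = 0
  t=7: active resources = [1], total = 1
  t=8: active resources = [1, 3], total = 4
  t=9: active resources = [1, 3], total = 4
  t=10: active resources = [1, 3], total = 4
  t=11: active resources = [1, 3], total = 4
  t=12: active resources = [1, 3], total = 4
  t=13: active resources = [3], total = 3
Peak resource demand = 4

4


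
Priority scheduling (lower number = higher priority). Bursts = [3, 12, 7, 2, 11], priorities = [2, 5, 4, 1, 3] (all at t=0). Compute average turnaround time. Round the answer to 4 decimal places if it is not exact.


Sort by priority (ascending = highest first):
Order: [(1, 2), (2, 3), (3, 11), (4, 7), (5, 12)]
Completion times:
  Priority 1, burst=2, C=2
  Priority 2, burst=3, C=5
  Priority 3, burst=11, C=16
  Priority 4, burst=7, C=23
  Priority 5, burst=12, C=35
Average turnaround = 81/5 = 16.2

16.2


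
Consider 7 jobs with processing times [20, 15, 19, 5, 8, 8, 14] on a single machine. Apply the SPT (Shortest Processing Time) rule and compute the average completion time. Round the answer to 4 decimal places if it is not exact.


Sort jobs by processing time (SPT order): [5, 8, 8, 14, 15, 19, 20]
Compute completion times sequentially:
  Job 1: processing = 5, completes at 5
  Job 2: processing = 8, completes at 13
  Job 3: processing = 8, completes at 21
  Job 4: processing = 14, completes at 35
  Job 5: processing = 15, completes at 50
  Job 6: processing = 19, completes at 69
  Job 7: processing = 20, completes at 89
Sum of completion times = 282
Average completion time = 282/7 = 40.2857

40.2857


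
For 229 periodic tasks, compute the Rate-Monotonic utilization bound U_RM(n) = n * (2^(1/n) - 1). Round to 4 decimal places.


Compute 2^(1/229) = 1.0030314291
Subtract 1: 1.0030314291 - 1 = 0.0030314291
Multiply by n: 229 * 0.0030314291 = 0.6941972639
Round to 4 dp: 0.6942

0.6942


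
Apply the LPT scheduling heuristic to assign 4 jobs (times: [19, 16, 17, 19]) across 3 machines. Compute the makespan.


Sort jobs in decreasing order (LPT): [19, 19, 17, 16]
Assign each job to the least loaded machine:
  Machine 1: jobs [19], load = 19
  Machine 2: jobs [19], load = 19
  Machine 3: jobs [17, 16], load = 33
Makespan = max load = 33

33


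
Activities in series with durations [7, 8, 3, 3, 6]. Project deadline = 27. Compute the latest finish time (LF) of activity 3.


LF(activity 3) = deadline - sum of successor durations
Successors: activities 4 through 5 with durations [3, 6]
Sum of successor durations = 9
LF = 27 - 9 = 18

18


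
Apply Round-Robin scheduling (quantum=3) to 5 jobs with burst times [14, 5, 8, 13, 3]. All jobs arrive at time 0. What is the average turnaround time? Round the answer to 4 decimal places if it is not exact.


Time quantum = 3
Execution trace:
  J1 runs 3 units, time = 3
  J2 runs 3 units, time = 6
  J3 runs 3 units, time = 9
  J4 runs 3 units, time = 12
  J5 runs 3 units, time = 15
  J1 runs 3 units, time = 18
  J2 runs 2 units, time = 20
  J3 runs 3 units, time = 23
  J4 runs 3 units, time = 26
  J1 runs 3 units, time = 29
  J3 runs 2 units, time = 31
  J4 runs 3 units, time = 34
  J1 runs 3 units, time = 37
  J4 runs 3 units, time = 40
  J1 runs 2 units, time = 42
  J4 runs 1 units, time = 43
Finish times: [42, 20, 31, 43, 15]
Average turnaround = 151/5 = 30.2

30.2


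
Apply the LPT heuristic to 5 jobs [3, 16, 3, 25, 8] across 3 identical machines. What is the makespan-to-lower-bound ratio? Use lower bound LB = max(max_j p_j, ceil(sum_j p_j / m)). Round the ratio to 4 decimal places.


LPT order: [25, 16, 8, 3, 3]
Machine loads after assignment: [25, 16, 14]
LPT makespan = 25
Lower bound = max(max_job, ceil(total/3)) = max(25, 19) = 25
Ratio = 25 / 25 = 1.0

1.0


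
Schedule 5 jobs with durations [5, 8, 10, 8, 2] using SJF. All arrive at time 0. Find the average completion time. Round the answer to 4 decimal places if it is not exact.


SJF order (ascending): [2, 5, 8, 8, 10]
Completion times:
  Job 1: burst=2, C=2
  Job 2: burst=5, C=7
  Job 3: burst=8, C=15
  Job 4: burst=8, C=23
  Job 5: burst=10, C=33
Average completion = 80/5 = 16.0

16.0


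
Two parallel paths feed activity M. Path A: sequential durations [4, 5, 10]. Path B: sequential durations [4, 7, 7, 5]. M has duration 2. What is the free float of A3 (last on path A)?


ES(A3) = sum of predecessors on chain A = 9
EF(A3) = ES + duration = 9 + 10 = 19
Successor of A3 is M. ES(M) = max(sum(A), sum(B)) = max(19, 23) = 23
Free float = ES(successor) - EF(current) = 23 - 19 = 4

4


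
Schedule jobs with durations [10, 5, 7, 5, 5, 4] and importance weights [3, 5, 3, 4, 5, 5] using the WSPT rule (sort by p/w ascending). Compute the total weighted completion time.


Compute p/w ratios and sort ascending (WSPT): [(4, 5), (5, 5), (5, 5), (5, 4), (7, 3), (10, 3)]
Compute weighted completion times:
  Job (p=4,w=5): C=4, w*C=5*4=20
  Job (p=5,w=5): C=9, w*C=5*9=45
  Job (p=5,w=5): C=14, w*C=5*14=70
  Job (p=5,w=4): C=19, w*C=4*19=76
  Job (p=7,w=3): C=26, w*C=3*26=78
  Job (p=10,w=3): C=36, w*C=3*36=108
Total weighted completion time = 397

397


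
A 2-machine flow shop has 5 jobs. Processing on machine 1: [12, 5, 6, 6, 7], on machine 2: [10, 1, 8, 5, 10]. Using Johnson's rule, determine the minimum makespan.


Apply Johnson's rule:
  Group 1 (a <= b): [(3, 6, 8), (5, 7, 10)]
  Group 2 (a > b): [(1, 12, 10), (4, 6, 5), (2, 5, 1)]
Optimal job order: [3, 5, 1, 4, 2]
Schedule:
  Job 3: M1 done at 6, M2 done at 14
  Job 5: M1 done at 13, M2 done at 24
  Job 1: M1 done at 25, M2 done at 35
  Job 4: M1 done at 31, M2 done at 40
  Job 2: M1 done at 36, M2 done at 41
Makespan = 41

41


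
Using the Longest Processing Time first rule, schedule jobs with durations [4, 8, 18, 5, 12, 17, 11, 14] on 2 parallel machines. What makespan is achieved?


Sort jobs in decreasing order (LPT): [18, 17, 14, 12, 11, 8, 5, 4]
Assign each job to the least loaded machine:
  Machine 1: jobs [18, 12, 11, 4], load = 45
  Machine 2: jobs [17, 14, 8, 5], load = 44
Makespan = max load = 45

45


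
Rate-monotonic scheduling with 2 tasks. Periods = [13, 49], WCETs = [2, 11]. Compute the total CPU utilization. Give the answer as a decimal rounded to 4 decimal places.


Compute individual utilizations (exact fractions):
  Task 1: C/T = 2/13 (approx. 0.1538)
  Task 2: C/T = 11/49 (approx. 0.2245)
Total utilization U = 2/13 + 11/49 = 241/637
Rounded to 4 decimal places: U = 0.3783
RM (Liu & Layland) bound for 2 tasks = 0.828427; compare with U = 241/637 (approx. 0.378336)
U <= bound, so schedulable by RM sufficient condition.

0.3783


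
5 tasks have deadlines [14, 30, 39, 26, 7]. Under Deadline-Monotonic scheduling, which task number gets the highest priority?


Sort tasks by relative deadline (ascending):
  Task 5: deadline = 7
  Task 1: deadline = 14
  Task 4: deadline = 26
  Task 2: deadline = 30
  Task 3: deadline = 39
Priority order (highest first): [5, 1, 4, 2, 3]
Highest priority task = 5

5


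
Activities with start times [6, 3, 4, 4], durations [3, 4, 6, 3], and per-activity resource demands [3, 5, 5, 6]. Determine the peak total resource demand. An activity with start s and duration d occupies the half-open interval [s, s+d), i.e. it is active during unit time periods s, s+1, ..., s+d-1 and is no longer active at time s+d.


Each activity i is active on [start_i, start_i + duration_i).
Compute total resource usage per time slot:
  t=0: active resources = [], total = 0
  t=1: active resources = [], total = 0
  t=2: active resources = [], total = 0
  t=3: active resources = [5], total = 5
  t=4: active resources = [5, 5, 6], total = 16
  t=5: active resources = [5, 5, 6], total = 16
  t=6: active resources = [3, 5, 5, 6], total = 19
  t=7: active resources = [3, 5], total = 8
  t=8: active resources = [3, 5], total = 8
  t=9: active resources = [5], total = 5
Peak resource demand = 19

19


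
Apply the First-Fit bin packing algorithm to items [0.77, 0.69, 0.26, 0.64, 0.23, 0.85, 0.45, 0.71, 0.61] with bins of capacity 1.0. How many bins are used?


Place items sequentially using First-Fit:
  Item 0.77 -> new Bin 1
  Item 0.69 -> new Bin 2
  Item 0.26 -> Bin 2 (now 0.95)
  Item 0.64 -> new Bin 3
  Item 0.23 -> Bin 1 (now 1.0)
  Item 0.85 -> new Bin 4
  Item 0.45 -> new Bin 5
  Item 0.71 -> new Bin 6
  Item 0.61 -> new Bin 7
Total bins used = 7

7


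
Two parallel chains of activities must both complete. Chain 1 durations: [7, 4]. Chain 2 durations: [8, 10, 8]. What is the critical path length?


Path A total = 7 + 4 = 11
Path B total = 8 + 10 + 8 = 26
Critical path = longest path = max(11, 26) = 26

26


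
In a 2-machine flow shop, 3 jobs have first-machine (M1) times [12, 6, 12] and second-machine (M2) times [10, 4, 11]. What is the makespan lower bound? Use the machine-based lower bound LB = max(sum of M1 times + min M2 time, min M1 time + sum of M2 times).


LB1 = sum(M1 times) + min(M2 times) = 30 + 4 = 34
LB2 = min(M1 times) + sum(M2 times) = 6 + 25 = 31
Lower bound = max(LB1, LB2) = max(34, 31) = 34

34


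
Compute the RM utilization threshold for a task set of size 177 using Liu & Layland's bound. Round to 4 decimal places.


Compute 2^(1/177) = 1.0039237636
Subtract 1: 1.0039237636 - 1 = 0.0039237636
Multiply by n: 177 * 0.0039237636 = 0.6945061572
Round to 4 dp: 0.6945

0.6945


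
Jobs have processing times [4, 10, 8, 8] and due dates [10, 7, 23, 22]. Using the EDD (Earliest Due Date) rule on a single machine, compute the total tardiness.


Sort by due date (EDD order): [(10, 7), (4, 10), (8, 22), (8, 23)]
Compute completion times and tardiness:
  Job 1: p=10, d=7, C=10, tardiness=max(0,10-7)=3
  Job 2: p=4, d=10, C=14, tardiness=max(0,14-10)=4
  Job 3: p=8, d=22, C=22, tardiness=max(0,22-22)=0
  Job 4: p=8, d=23, C=30, tardiness=max(0,30-23)=7
Total tardiness = 14

14


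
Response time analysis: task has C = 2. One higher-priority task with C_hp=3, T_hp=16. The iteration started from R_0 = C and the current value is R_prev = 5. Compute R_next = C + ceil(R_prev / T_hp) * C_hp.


R_next = C + ceil(R_prev / T_hp) * C_hp
ceil(5 / 16) = ceil(0.3125) = 1
Interference = 1 * 3 = 3
R_next = 2 + 3 = 5
R_next = R_prev, so the iteration has converged (response time = 5).

5


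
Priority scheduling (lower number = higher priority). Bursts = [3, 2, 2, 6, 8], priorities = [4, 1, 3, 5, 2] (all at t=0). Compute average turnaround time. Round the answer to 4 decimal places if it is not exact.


Sort by priority (ascending = highest first):
Order: [(1, 2), (2, 8), (3, 2), (4, 3), (5, 6)]
Completion times:
  Priority 1, burst=2, C=2
  Priority 2, burst=8, C=10
  Priority 3, burst=2, C=12
  Priority 4, burst=3, C=15
  Priority 5, burst=6, C=21
Average turnaround = 60/5 = 12.0

12.0


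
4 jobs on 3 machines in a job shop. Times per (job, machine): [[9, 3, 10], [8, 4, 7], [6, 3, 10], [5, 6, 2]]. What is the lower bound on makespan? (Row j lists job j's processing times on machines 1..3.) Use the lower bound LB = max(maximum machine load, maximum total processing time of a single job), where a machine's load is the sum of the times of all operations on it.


Machine loads:
  Machine 1: 9 + 8 + 6 + 5 = 28
  Machine 2: 3 + 4 + 3 + 6 = 16
  Machine 3: 10 + 7 + 10 + 2 = 29
Max machine load = 29
Job totals:
  Job 1: 22
  Job 2: 19
  Job 3: 19
  Job 4: 13
Max job total = 22
Lower bound = max(29, 22) = 29

29


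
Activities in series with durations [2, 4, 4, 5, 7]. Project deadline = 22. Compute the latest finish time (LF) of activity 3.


LF(activity 3) = deadline - sum of successor durations
Successors: activities 4 through 5 with durations [5, 7]
Sum of successor durations = 12
LF = 22 - 12 = 10

10


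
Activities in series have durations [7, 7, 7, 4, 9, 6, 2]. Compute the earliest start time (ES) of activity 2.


Activity 2 starts after activities 1 through 1 complete.
Predecessor durations: [7]
ES = 7 = 7

7


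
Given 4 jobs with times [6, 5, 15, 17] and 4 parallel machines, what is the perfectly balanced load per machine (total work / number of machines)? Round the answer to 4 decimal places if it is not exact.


Total processing time = 6 + 5 + 15 + 17 = 43
Number of machines = 4
Ideal balanced load = 43 / 4 = 10.75

10.75


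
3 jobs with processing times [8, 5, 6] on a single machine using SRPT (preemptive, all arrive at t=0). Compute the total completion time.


Since all jobs arrive at t=0, SRPT equals SPT ordering.
SPT order: [5, 6, 8]
Completion times:
  Job 1: p=5, C=5
  Job 2: p=6, C=11
  Job 3: p=8, C=19
Total completion time = 5 + 11 + 19 = 35

35


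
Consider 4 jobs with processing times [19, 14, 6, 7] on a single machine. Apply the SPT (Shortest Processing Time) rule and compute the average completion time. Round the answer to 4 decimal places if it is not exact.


Sort jobs by processing time (SPT order): [6, 7, 14, 19]
Compute completion times sequentially:
  Job 1: processing = 6, completes at 6
  Job 2: processing = 7, completes at 13
  Job 3: processing = 14, completes at 27
  Job 4: processing = 19, completes at 46
Sum of completion times = 92
Average completion time = 92/4 = 23.0

23.0


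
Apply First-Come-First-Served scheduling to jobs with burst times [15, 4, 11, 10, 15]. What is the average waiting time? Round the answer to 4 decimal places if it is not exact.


FCFS order (as given): [15, 4, 11, 10, 15]
Waiting times:
  Job 1: wait = 0
  Job 2: wait = 15
  Job 3: wait = 19
  Job 4: wait = 30
  Job 5: wait = 40
Sum of waiting times = 104
Average waiting time = 104/5 = 20.8

20.8


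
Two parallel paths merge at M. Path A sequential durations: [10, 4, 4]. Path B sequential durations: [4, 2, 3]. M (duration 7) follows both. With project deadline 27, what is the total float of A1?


Forward pass: ES(A1) = sum of predecessors on chain A = 0
EF = ES + duration = 0 + 10 = 10
Backward pass: LF(M) = deadline = 27; LS(M) = 27 - 7 = 20
LF(A1) = LS(M) - sum(successors on chain A) = 20 - 8 = 12
LS = LF - duration = 12 - 10 = 2
Total float = LS - ES = 2 - 0 = 2

2


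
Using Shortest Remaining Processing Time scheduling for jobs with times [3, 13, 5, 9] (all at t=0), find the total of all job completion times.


Since all jobs arrive at t=0, SRPT equals SPT ordering.
SPT order: [3, 5, 9, 13]
Completion times:
  Job 1: p=3, C=3
  Job 2: p=5, C=8
  Job 3: p=9, C=17
  Job 4: p=13, C=30
Total completion time = 3 + 8 + 17 + 30 = 58

58


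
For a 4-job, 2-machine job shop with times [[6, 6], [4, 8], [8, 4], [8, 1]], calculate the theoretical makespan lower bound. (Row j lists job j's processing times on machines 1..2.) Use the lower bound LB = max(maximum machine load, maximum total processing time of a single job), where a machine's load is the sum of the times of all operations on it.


Machine loads:
  Machine 1: 6 + 4 + 8 + 8 = 26
  Machine 2: 6 + 8 + 4 + 1 = 19
Max machine load = 26
Job totals:
  Job 1: 12
  Job 2: 12
  Job 3: 12
  Job 4: 9
Max job total = 12
Lower bound = max(26, 12) = 26

26


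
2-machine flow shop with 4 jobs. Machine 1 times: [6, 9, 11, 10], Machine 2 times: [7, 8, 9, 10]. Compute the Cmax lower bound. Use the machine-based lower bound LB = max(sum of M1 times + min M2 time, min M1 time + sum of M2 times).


LB1 = sum(M1 times) + min(M2 times) = 36 + 7 = 43
LB2 = min(M1 times) + sum(M2 times) = 6 + 34 = 40
Lower bound = max(LB1, LB2) = max(43, 40) = 43

43


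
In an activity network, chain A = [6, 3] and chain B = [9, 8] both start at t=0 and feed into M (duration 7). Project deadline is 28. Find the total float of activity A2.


Forward pass: ES(A2) = sum of predecessors on chain A = 6
EF = ES + duration = 6 + 3 = 9
Backward pass: LF(M) = deadline = 28; LS(M) = 28 - 7 = 21
LF(A2) = LS(M) - sum(successors on chain A) = 21 - 0 = 21
LS = LF - duration = 21 - 3 = 18
Total float = LS - ES = 18 - 6 = 12

12


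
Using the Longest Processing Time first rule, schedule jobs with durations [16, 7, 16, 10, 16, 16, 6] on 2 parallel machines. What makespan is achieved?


Sort jobs in decreasing order (LPT): [16, 16, 16, 16, 10, 7, 6]
Assign each job to the least loaded machine:
  Machine 1: jobs [16, 16, 10], load = 42
  Machine 2: jobs [16, 16, 7, 6], load = 45
Makespan = max load = 45

45


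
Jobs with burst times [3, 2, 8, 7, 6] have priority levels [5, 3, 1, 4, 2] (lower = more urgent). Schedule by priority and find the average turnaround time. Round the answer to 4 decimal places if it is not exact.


Sort by priority (ascending = highest first):
Order: [(1, 8), (2, 6), (3, 2), (4, 7), (5, 3)]
Completion times:
  Priority 1, burst=8, C=8
  Priority 2, burst=6, C=14
  Priority 3, burst=2, C=16
  Priority 4, burst=7, C=23
  Priority 5, burst=3, C=26
Average turnaround = 87/5 = 17.4

17.4


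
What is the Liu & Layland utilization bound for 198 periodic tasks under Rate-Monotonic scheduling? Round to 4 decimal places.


Compute 2^(1/198) = 1.0035068781
Subtract 1: 1.0035068781 - 1 = 0.0035068781
Multiply by n: 198 * 0.0035068781 = 0.6943618638
Round to 4 dp: 0.6944

0.6944


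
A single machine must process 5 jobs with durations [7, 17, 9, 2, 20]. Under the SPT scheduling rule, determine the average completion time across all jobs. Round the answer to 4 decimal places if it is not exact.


Sort jobs by processing time (SPT order): [2, 7, 9, 17, 20]
Compute completion times sequentially:
  Job 1: processing = 2, completes at 2
  Job 2: processing = 7, completes at 9
  Job 3: processing = 9, completes at 18
  Job 4: processing = 17, completes at 35
  Job 5: processing = 20, completes at 55
Sum of completion times = 119
Average completion time = 119/5 = 23.8

23.8


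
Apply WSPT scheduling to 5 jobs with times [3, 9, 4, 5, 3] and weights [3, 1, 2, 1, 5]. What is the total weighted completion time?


Compute p/w ratios and sort ascending (WSPT): [(3, 5), (3, 3), (4, 2), (5, 1), (9, 1)]
Compute weighted completion times:
  Job (p=3,w=5): C=3, w*C=5*3=15
  Job (p=3,w=3): C=6, w*C=3*6=18
  Job (p=4,w=2): C=10, w*C=2*10=20
  Job (p=5,w=1): C=15, w*C=1*15=15
  Job (p=9,w=1): C=24, w*C=1*24=24
Total weighted completion time = 92

92


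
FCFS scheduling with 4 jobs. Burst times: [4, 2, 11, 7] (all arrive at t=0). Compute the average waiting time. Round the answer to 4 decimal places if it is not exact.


FCFS order (as given): [4, 2, 11, 7]
Waiting times:
  Job 1: wait = 0
  Job 2: wait = 4
  Job 3: wait = 6
  Job 4: wait = 17
Sum of waiting times = 27
Average waiting time = 27/4 = 6.75

6.75


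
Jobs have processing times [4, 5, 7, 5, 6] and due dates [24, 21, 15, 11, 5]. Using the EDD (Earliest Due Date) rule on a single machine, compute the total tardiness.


Sort by due date (EDD order): [(6, 5), (5, 11), (7, 15), (5, 21), (4, 24)]
Compute completion times and tardiness:
  Job 1: p=6, d=5, C=6, tardiness=max(0,6-5)=1
  Job 2: p=5, d=11, C=11, tardiness=max(0,11-11)=0
  Job 3: p=7, d=15, C=18, tardiness=max(0,18-15)=3
  Job 4: p=5, d=21, C=23, tardiness=max(0,23-21)=2
  Job 5: p=4, d=24, C=27, tardiness=max(0,27-24)=3
Total tardiness = 9

9
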